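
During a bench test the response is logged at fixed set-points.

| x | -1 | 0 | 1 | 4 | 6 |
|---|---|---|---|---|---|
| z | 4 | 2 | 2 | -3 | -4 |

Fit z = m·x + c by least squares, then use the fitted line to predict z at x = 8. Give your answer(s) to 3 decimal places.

ẑ = -6.859

The normal equations are: 54·m + 10·c = -38;  10·m + 5·c = 1.
(Σx·x = 54, Σx = 10, Σ1 = 5, Σx·z = -38, Σz = 1.)
Eliminating c: 5·(row 1) − 10·(row 2) gives 170·m = 5·(-38) − 10·1 = -200, so m = -20/17.
Then c = (1 − 10·(-20/17))/5 = 217/85.
At x = 8: ẑ = (-20/17)·(8) + (217/85)·(1) = -583/85.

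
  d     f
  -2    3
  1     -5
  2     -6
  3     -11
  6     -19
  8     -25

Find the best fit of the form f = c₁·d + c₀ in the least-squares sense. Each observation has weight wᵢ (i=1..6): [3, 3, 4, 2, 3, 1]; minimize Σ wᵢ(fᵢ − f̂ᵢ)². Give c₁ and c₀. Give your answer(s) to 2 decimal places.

c₁ = -2.80, c₀ = -1.90

XᵀWX·[c₁, c₀]ᵀ = XᵀWf reads: 221·c₁ + 37·c₀ = -689;  37·c₁ + 16·c₀ = -134.
(Σwᵢ·d·d = 221, Σwᵢ·d = 37, Σwᵢ·1 = 16, Σwᵢ·d·f = -689, Σwᵢ·f = -134.)
det = 221·16 − 37² = 2167.
c₁ = ((-689)·16 − 37·(-134))/2167 = -6066/2167; c₀ = (221·(-134) − 37·(-689))/2167 = -4121/2167.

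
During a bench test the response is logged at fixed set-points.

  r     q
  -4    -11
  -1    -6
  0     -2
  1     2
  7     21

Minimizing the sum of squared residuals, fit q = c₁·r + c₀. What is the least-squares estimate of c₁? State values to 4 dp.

Forming XᵀX = [[67, 3]; [3, 5]] and Xᵀq = [199, 4]ᵀ gives XᵀX·[c₁, c₀]ᵀ = Xᵀq.
det = 67·5 − 3² = 326.
c₁ = (199·5 − 3·4)/326 = 983/326; c₀ = (67·4 − 3·199)/326 = -329/326.

c₁ = 3.0153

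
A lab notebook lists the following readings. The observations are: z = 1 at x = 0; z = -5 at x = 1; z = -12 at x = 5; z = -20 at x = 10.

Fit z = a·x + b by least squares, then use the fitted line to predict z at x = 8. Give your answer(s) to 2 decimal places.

The normal system AᵀA·[a, b]ᵀ = Aᵀz is [[126, 16]; [16, 4]]·[a, b]ᵀ = [-265, -36]ᵀ.
Eliminating b: 4·(row 1) − 16·(row 2) gives 248·a = 4·(-265) − 16·(-36) = -484, so a = -121/62.
Then b = ((-36) − 16·(-121/62))/4 = -37/31.
At x = 8: ẑ = (-121/62)·(8) + (-37/31)·(1) = -521/31.

ẑ = -16.81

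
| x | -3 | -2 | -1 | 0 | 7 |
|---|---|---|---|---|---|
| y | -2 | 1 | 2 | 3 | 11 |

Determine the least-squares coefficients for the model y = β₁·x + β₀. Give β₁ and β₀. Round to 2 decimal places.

Setting ∂/∂β₁ … = 0 gives: 63·β₁ + 1·β₀ = 79;  1·β₁ + 5·β₀ = 15.
(Σx·x = 63, Σx = 1, Σ1 = 5, Σx·y = 79, Σy = 15.)
Determinant 63·5 − 1² = 314.
β₁ = (79·5 − 1·15)/314 = 190/157; β₀ = (63·15 − 1·79)/314 = 433/157.

β₁ = 1.21, β₀ = 2.76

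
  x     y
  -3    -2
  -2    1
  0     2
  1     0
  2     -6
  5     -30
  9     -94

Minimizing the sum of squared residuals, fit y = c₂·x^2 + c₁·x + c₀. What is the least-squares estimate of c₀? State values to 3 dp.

c₀ = 2.150

With design matrix M, MᵀM = [[7300, 828, 124]; [828, 124, 12]; [124, 12, 7]] and Mᵀy = [-8402, -1004, -129]ᵀ.
Row-reducing yields c₂ = -132007/130452, c₁ = -67307/43484, c₀ = 70129/32613.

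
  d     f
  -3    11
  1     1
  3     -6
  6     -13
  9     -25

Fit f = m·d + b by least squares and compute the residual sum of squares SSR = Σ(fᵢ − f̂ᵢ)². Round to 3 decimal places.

SSR = 6.630

Sums needed: Σd·d = 136, Σd = 16, Σ1 = 5.
For Mᵀf: Σd·f = -353, Σf = -32.
So MᵀM·[m, b]ᵀ = Mᵀf: [[136, 16]; [16, 5]]·[m, b]ᵀ = [-353, -32]ᵀ.
Determinant 136·5 − 16² = 424.
m = ((-353)·5 − 16·(-32))/424 = -1253/424; b = (136·(-32) − 16·(-353))/424 = 162/53.
Residuals: -391/424, 381/424, -81/424, 355/212, -619/424; SSR = 2811/424.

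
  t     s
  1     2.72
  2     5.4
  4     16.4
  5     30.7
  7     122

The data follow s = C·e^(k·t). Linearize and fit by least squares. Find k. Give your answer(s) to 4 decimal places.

k = 0.6230

Linearized form: ln s = k·t + ln C. From the 5 transformed points,
Over the data: Σt = 19.0000, Σ(t)² = 95.0000, Σln s = 13.7126, Σt·ln s = 66.3120.
Normal system: [[95.0000, 19.0000]; [19.0000, 5]]·[k, ln C]ᵀ = [66.3120, 13.7126]ᵀ.
Slope k = (n·Σt·ln s − Σt·Σln s)/(n·Σ(t)² − (Σt)²) = (5·66.3120 − 19.0000·13.7126)/114.0000 = 0.62299; ln C = (Σln s − k·Σt)/n = 0.37516.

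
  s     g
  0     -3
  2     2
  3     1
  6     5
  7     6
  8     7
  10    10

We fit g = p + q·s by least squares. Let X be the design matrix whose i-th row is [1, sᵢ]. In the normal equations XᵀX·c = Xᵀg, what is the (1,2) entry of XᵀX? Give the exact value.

Row 1 ↔ basis 1, column 2 ↔ basis s, so (XᵀX)_{1,2} = Σᵢ s = (1)·(0) + (1)·(2) + (1)·(3) + (1)·(6) + (1)·(7) + (1)·(8) + (1)·(10) = 36.

36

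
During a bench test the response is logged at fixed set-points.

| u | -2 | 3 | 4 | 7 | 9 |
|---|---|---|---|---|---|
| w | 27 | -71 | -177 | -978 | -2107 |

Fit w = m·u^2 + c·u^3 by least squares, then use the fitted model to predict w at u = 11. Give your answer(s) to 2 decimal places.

ŵ = -3874.43

Entries of MᵀM: Σu^2·u^2 = 9315, Σu^2·u^3 = 77091, Σu^3·u^3 = 653979.
For Mᵀw: Σu^2·w = -221952, Σu^3·w = -1884918.
Δ = 9315·653979 − 77091² = 148792104.
m = ((-221952)·653979 − 77091·(-1884918))/148792104 = 8792585/8266228; c = (9315·(-1884918) − 77091·(-221952))/148792104 = -24861641/8266228.
At u = 11: ŵ = (8792585/8266228)·(121) + (-24861641/8266228)·(1331) = -16013470693/4133114.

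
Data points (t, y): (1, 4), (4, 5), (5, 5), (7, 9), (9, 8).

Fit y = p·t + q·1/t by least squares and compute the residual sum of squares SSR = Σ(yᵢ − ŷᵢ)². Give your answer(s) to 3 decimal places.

SSR = 4.606

Sums needed: Σt·t = 172, Σt·1/t = 5, Σ1/t·1/t = 1802329/1587600.
And Σt·y = 184, Σ1/t·y = 2123/252.
So MᵀM·[p, q]ᵀ = Mᵀy: [[172, 5]; [5, 1802329/1587600]]·[p, q]ᵀ = [184, 2123/252]ᵀ.
Eliminating q: (1802329/1587600)·(row 1) − 5·(row 2) gives (67577647/396900)·p = (1802329/1587600)·184 − 5·(2123/252) = 66188509/396900, so p = 66188509/67577647.
Then q = ((2123/252) − 5·(66188509/67577647))/(1802329/1587600) = 209972700/67577647.
Residuals: -5850621/67577647, 20641024/67577647, -35048850/67577647, 114883160/67577647, -78405705/67577647; SSR = 311261186/67577647.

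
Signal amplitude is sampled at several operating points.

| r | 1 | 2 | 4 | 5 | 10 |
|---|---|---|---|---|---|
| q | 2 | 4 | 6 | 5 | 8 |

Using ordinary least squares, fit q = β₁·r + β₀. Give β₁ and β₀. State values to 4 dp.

Forming XᵀX = [[146, 22]; [22, 5]] and Xᵀq = [139, 25]ᵀ gives XᵀX·[β₁, β₀]ᵀ = Xᵀq.
Determinant 146·5 − 22² = 246.
β₁ = (139·5 − 22·25)/246 = 145/246; β₀ = (146·25 − 22·139)/246 = 296/123.

β₁ = 0.5894, β₀ = 2.4065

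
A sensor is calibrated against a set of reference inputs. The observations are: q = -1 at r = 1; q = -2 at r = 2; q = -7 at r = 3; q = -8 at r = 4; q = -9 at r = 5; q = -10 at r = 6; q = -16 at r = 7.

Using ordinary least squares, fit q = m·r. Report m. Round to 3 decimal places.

m = -1.964

The normal system AᵀA·[m]ᵀ = Aᵀq is [[140]]·[m]ᵀ = [-275]ᵀ.
Hence m = -275 / 140 ≈ -1.96429.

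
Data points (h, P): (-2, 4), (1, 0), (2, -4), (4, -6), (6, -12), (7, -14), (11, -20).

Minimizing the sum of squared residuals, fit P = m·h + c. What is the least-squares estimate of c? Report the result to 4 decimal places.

c = 0.5902

From the data, Σh·h = 231, Σh = 29, Σ1 = 7.
Right-hand side: Σh·P = -430, ΣP = -52.
MᵀM·[m, c]ᵀ = MᵀP becomes [[231, 29]; [29, 7]]·[m, c]ᵀ = [-430, -52]ᵀ.
Δ = 231·7 − 29² = 776.
m = ((-430)·7 − 29·(-52))/776 = -751/388; c = (231·(-52) − 29·(-430))/776 = 229/388.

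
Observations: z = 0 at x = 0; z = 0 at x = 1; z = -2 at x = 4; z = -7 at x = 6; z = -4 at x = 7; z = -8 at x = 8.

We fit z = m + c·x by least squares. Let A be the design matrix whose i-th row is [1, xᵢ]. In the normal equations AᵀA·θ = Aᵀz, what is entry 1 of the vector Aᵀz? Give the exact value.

Entry 1 ↔ basis 1, so (Aᵀz)_{1} = Σᵢ zᵢ = (1)·(0) + (1)·(0) + (1)·(-2) + (1)·(-7) + (1)·(-4) + (1)·(-8) = -21.

-21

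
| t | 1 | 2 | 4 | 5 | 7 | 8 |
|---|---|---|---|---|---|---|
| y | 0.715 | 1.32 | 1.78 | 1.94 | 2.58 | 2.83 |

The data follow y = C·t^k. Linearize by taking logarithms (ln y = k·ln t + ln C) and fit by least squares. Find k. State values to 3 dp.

Linearized form: ln y = k·ln t + ln C. From the 6 transformed points,
Sums: Σln t = 7.7142, Σ(ln t)² = 13.1032, Σln y = 3.1695, Σln t·ln y = 6.0659.
Normal system: [[13.1032, 7.7142]; [7.7142, 6]]·[k, ln C]ᵀ = [6.0659, 3.1695]ᵀ.
Solving (det = 19.1098): k = 0.62505, ln C = -0.27538.

k = 0.625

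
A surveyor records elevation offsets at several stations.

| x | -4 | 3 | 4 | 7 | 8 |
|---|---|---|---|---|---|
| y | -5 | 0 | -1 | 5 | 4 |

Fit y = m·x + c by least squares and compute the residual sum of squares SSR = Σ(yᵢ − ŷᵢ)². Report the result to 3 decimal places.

SSR = 6.760

Normal-equation sums: Σx·x = 154, Σx = 18, Σ1 = 5.
And Σx·y = 83, Σy = 3.
Δ = 154·5 − 18² = 446.
m = (83·5 − 18·3)/446 = 361/446; c = (154·3 − 18·83)/446 = -516/223.
Residuals: 123/223, -51/446, -429/223, 735/446, -36/223; SSR = 3015/446.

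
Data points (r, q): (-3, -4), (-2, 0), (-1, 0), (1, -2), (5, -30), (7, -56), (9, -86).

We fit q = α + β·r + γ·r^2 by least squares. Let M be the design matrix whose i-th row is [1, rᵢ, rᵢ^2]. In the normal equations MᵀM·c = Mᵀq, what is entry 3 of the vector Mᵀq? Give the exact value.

Entry 3 ↔ basis r^2, so (Mᵀq)_{3} = Σᵢ (r^2)·qᵢ = (9)·(-4) + (4)·(0) + (1)·(0) + (1)·(-2) + (25)·(-30) + (49)·(-56) + (81)·(-86) = -10498.

-10498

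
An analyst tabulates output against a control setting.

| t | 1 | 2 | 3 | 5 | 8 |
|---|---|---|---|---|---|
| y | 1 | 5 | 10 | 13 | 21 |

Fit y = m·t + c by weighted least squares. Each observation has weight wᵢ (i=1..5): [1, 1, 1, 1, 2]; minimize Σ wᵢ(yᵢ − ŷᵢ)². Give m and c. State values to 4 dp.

m = 2.6923, c = -0.2821

XᵀWX·[m, c]ᵀ = XᵀWy reads: 167·m + 27·c = 442;  27·m + 6·c = 71.
Determinant 167·6 − 27² = 273.
m = (442·6 − 27·71)/273 = 35/13; c = (167·71 − 27·442)/273 = -11/39.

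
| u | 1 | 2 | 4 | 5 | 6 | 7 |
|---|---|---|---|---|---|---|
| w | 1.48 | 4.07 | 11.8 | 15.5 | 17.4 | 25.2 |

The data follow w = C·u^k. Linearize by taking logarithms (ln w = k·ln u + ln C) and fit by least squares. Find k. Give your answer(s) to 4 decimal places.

Let Y = ln w. Fitting Y = k·ln u + ln C by least squares:
Sums: Σln u = 7.4265, Σ(ln u)² = 11.9895, Σln w = 13.0879, Σln u·ln w = 20.2029.
Normal system: [[11.9895, 7.4265]; [7.4265, 6]]·[k, ln C]ᵀ = [20.2029, 13.0879]ᵀ.
Solving (det = 16.7835): k = 1.43112, ln C = 0.40994.

k = 1.4311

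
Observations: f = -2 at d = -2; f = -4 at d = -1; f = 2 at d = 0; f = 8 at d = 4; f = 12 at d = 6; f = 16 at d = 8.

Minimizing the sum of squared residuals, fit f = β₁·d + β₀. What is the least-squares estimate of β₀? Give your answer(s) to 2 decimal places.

Setting ∂/∂β₁ … = 0 gives: 121·β₁ + 15·β₀ = 240;  15·β₁ + 6·β₀ = 32.
(Σd·d = 121, Σd = 15, Σ1 = 6, Σd·f = 240, Σf = 32.)
det = 121·6 − 15² = 501.
β₁ = (240·6 − 15·32)/501 = 320/167; β₀ = (121·32 − 15·240)/501 = 272/501.

β₀ = 0.54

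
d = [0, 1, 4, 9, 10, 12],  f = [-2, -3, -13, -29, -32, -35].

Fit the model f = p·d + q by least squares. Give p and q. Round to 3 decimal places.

Entries of XᵀX: Σd·d = 342, Σd = 36, Σ1 = 6.
For Xᵀf: Σd·f = -1056, Σf = -114.
Eliminating q: 6·(row 1) − 36·(row 2) gives 756·p = 6·(-1056) − 36·(-114) = -2232, so p = -62/21.
Then q = ((-114) − 36·(-62/21))/6 = -9/7.

p = -2.952, q = -1.286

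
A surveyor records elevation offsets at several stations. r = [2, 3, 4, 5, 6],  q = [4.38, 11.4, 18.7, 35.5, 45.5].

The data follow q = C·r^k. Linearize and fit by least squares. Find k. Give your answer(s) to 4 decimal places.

k = 2.1562

Let Y = ln q. Fitting Y = k·ln r + ln C by least squares:
Sums: Σln r = 6.5793, Σ(ln r)² = 9.4099, Σln q = 14.2264, Σln r·ln q = 20.3426.
Normal system: [[9.4099, 6.5793]; [6.5793, 5]]·[k, ln C]ᵀ = [20.3426, 14.2264]ᵀ.
Slope k = (n·Σln r·ln q − Σln r·Σln q)/(n·Σ(ln r)² − (Σln r)²) = (5·20.3426 − 6.5793·14.2264)/3.7630 = 2.15616; ln C = (Σln q − k·Σln r)/n = 0.00811.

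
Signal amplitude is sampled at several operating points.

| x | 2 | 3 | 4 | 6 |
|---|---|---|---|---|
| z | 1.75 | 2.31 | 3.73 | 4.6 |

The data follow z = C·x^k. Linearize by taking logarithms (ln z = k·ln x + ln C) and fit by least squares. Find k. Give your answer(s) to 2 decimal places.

k = 0.93

Linearized form: ln z = k·ln x + ln C. From the 4 transformed points,
Sums: Σln x = 4.9698, Σ(ln x)² = 6.8196, Σln z = 4.2393, Σln x·ln z = 5.8670.
Normal system: [[6.8196, 4.9698]; [4.9698, 4]]·[k, ln C]ᵀ = [5.8670, 4.2393]ᵀ.
Slope k = (n·Σln x·ln z − Σln x·Σln z)/(n·Σ(ln x)² − (Σln x)²) = (4·5.8670 − 4.9698·4.2393)/2.5794 = 0.93012; ln C = (Σln z − k·Σln x)/n = -0.09580.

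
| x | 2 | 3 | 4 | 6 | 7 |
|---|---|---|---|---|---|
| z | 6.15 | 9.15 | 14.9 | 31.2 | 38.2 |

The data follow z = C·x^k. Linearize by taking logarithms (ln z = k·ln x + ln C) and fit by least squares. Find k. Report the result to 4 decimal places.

k = 1.5193

Let Y = ln z. Fitting Y = k·ln x + ln C by least squares:
Σln x = 6.9157, Σ(ln x)² = 10.6062, Σln z = 13.8148, Σln x·ln z = 20.6890.
Equations: 10.6062·k + 6.9157·ln C = 20.6890;  6.9157·k + 5·ln C = 13.8148.
Solving (det = 5.2037): k = 1.51926, ln C = 0.66161.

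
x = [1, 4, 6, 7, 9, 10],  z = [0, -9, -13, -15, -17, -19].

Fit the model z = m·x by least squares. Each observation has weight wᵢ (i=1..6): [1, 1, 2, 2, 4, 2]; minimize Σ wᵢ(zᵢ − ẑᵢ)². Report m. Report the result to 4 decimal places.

m = -1.9606

MᵀWM·[m]ᵀ = MᵀWz reads: 711·m = -1394.
m = (-1394)/711 = -1.96062.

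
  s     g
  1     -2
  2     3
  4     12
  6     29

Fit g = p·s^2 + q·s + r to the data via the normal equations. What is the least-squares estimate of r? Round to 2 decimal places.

The normal equations are: 1569·p + 289·q + 57·r = 1246;  289·p + 57·q + 13·r = 226;  57·p + 13·q + 4·r = 42.
(Σs^2·s^2 = 1569, Σs^2·s = 289, Σs^2 = 57, Σs·s = 57, Σs = 13, Σ1 = 4, Σs^2·g = 1246, Σs·g = 226, Σg = 42.)
Inverting the 3×3 Gram matrix, [p, q, r]ᵀ = [265/398, 551/398, -694/199]ᵀ.

r = -3.49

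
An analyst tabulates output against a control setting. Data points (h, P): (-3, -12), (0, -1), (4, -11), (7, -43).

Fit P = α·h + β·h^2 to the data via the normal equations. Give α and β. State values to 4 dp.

Entries of AᵀA: Σh·h = 74, Σh·h^2 = 380, Σh^2·h^2 = 2738.
And Σh·P = -309, Σh^2·P = -2391.
AᵀA·[α, β]ᵀ = AᵀP becomes [[74, 380]; [380, 2738]]·[α, β]ᵀ = [-309, -2391]ᵀ.
det = 74·2738 − 380² = 58212.
α = ((-309)·2738 − 380·(-2391))/58212 = 1489/1386; β = (74·(-2391) − 380·(-309))/58212 = -1417/1386.

α = 1.0743, β = -1.0224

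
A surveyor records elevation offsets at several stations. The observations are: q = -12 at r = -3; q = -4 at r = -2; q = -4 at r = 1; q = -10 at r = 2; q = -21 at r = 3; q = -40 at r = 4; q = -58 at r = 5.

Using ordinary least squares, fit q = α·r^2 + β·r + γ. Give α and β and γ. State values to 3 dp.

The normal equations are: 1076·α + 190·β + 68·γ = -2447;  190·α + 68·β + 10·γ = -493;  68·α + 10·β + 7·γ = -149.
(Σr^2·r^2 = 1076, Σr^2·r = 190, Σr^2 = 68, Σr·r = 68, Σr = 10, Σ1 = 7, Σr^2·q = -2447, Σr·q = -493, Σq = -149.)
Row-reducing yields α = -659/326, β = -561/326, γ = 132/163.

α = -2.021, β = -1.721, γ = 0.810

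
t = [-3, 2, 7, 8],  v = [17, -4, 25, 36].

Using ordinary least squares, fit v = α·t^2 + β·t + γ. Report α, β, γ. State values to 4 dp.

Normal-equation sums: Σt^2·t^2 = 6594, Σt^2·t = 836, Σt^2 = 126, Σt·t = 126, Σt = 14, Σ1 = 4.
Right-hand side: Σt^2·v = 3666, Σt·v = 404, Σv = 74.
So XᵀX·[α, β, γ]ᵀ = Xᵀv: [[6594, 836, 126]; [836, 126, 14]; [126, 14, 4]]·[α, β, γ]ᵀ = [3666, 404, 74]ᵀ.
Solving the 3×3 system (Gaussian elimination) gives α = 2276/2305, β = -1467/461, γ = -3379/2305.

α = 0.9874, β = -3.1822, γ = -1.4659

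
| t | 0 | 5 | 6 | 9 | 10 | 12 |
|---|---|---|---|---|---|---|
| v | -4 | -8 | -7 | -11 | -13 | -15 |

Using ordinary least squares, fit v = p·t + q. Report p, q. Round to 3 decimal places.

p = -0.924, q = -3.199

Entries of XᵀX: Σt·t = 386, Σt = 42, Σ1 = 6.
And Σt·v = -491, Σv = -58.
Eliminating q: 6·(row 1) − 42·(row 2) gives 552·p = 6·(-491) − 42·(-58) = -510, so p = -85/92.
Then q = ((-58) − 42·(-85/92))/6 = -883/276.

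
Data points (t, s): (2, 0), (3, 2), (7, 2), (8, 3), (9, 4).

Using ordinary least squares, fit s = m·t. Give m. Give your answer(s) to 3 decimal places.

m = 0.386

XᵀX·[m]ᵀ = Xᵀs reads: 207·m = 80.
m = 80/207 = 0.386473.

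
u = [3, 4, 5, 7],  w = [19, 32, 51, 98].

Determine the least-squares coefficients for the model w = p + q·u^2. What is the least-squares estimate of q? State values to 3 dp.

The normal equations are: 4·p + 99·q = 200;  99·p + 3363·q = 6760.
(Σ1 = 4, Σu^2 = 99, Σu^2·u^2 = 3363, Σw = 200, Σu^2·w = 6760.)
Δ = 4·3363 − 99² = 3651.
p = (200·3363 − 99·6760)/3651 = 1120/1217; q = (4·6760 − 99·200)/3651 = 7240/3651.

q = 1.983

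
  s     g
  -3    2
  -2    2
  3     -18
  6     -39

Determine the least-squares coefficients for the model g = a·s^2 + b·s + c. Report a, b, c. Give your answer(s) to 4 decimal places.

a = -0.4204, b = -3.3693, c = -3.7851

Sums needed: Σs^2·s^2 = 1474, Σs^2·s = 208, Σs^2 = 58, Σs·s = 58, Σs = 4, Σ1 = 4.
Right-hand side: Σs^2·g = -1540, Σs·g = -298, Σg = -53.
Row-reducing yields a = -1637/3894, b = -6560/1947, c = -4913/1298.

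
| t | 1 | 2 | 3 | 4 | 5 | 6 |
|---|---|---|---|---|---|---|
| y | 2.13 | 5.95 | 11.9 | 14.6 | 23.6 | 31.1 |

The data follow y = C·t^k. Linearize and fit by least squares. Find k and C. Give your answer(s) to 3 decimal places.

Let Y = ln y. Fitting Y = k·ln t + ln C by least squares:
AᵀA = [[9.4099, 6.5793]; [6.5793, 6]], rhs = [18.9201, 14.2955]ᵀ  (here Σln t = 6.5793, Σ(ln t)² = 9.4099, Σln y = 14.2955, Σln t·ln y = 18.9201).
Solving (det = 13.1729): k = 1.47778, ln C = 0.76215, so C = exp(0.76215) = 2.14287.

k = 1.478, C = 2.143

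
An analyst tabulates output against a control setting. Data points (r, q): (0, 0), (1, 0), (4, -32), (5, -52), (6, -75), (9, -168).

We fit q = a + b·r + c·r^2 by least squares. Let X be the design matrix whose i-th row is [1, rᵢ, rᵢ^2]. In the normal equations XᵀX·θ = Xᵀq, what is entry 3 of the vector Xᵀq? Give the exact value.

-18120

Entry 3 ↔ basis r^2, so (Xᵀq)_{3} = Σᵢ (r^2)·qᵢ = (0)·(0) + (1)·(0) + (16)·(-32) + (25)·(-52) + (36)·(-75) + (81)·(-168) = -18120.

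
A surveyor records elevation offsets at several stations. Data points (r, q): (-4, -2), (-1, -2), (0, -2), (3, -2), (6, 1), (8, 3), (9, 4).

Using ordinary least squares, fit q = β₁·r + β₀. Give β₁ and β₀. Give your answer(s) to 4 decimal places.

β₁ = 0.4861, β₀ = -1.4583

Sums needed: Σr·r = 207, Σr = 21, Σ1 = 7.
Right-hand side: Σr·q = 70, Σq = 0.
Normal equations: [[207, 21]; [21, 7]]·[β₁, β₀]ᵀ = [70, 0]ᵀ.
Eliminating β₀: 7·(row 1) − 21·(row 2) gives 1008·β₁ = 7·70 − 21·0 = 490, so β₁ = 35/72.
Then β₀ = (0 − 21·(35/72))/7 = -35/24.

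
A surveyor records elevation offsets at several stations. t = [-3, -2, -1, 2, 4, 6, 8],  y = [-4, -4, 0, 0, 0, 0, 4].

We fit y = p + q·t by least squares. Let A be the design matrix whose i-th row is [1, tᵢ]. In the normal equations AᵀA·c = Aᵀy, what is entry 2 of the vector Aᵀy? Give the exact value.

Entry 2 ↔ basis t, so (Aᵀy)_{2} = Σᵢ (t)·yᵢ = (-3)·(-4) + (-2)·(-4) + (-1)·(0) + (2)·(0) + (4)·(0) + (6)·(0) + (8)·(4) = 52.

52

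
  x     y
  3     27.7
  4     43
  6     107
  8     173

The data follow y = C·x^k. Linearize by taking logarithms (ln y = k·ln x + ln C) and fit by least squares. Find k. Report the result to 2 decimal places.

k = 1.92

Taking logs, ln y = k·ln x + ln C, so regress ln y on ln x.
Σln x = 6.3561, Σ(ln x)² = 10.6632, Σln y = 16.9088, Σln x·ln y = 27.9517.
Equations: 10.6632·k + 6.3561·ln C = 27.9517;  6.3561·k + 4·ln C = 16.9088.
Solving (det = 2.2529): k = 1.92323, ln C = 1.17113.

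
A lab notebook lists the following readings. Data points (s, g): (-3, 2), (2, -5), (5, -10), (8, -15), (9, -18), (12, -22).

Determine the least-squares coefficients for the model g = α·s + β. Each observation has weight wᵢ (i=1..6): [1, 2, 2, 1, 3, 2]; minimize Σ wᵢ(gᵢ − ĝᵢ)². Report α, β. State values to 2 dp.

α = -1.68, β = -2.16

Entries of AᵀWA: Σwᵢ·s·s = 662, Σwᵢ·s = 70, Σwᵢ·1 = 11.
Right-hand side: Σwᵢ·s·g = -1260, Σwᵢ·g = -141.
AᵀWA·[α, β]ᵀ = AᵀWg becomes [[662, 70]; [70, 11]]·[α, β]ᵀ = [-1260, -141]ᵀ.
Determinant 662·11 − 70² = 2382.
α = ((-1260)·11 − 70·(-141))/2382 = -665/397; β = (662·(-141) − 70·(-1260))/2382 = -857/397.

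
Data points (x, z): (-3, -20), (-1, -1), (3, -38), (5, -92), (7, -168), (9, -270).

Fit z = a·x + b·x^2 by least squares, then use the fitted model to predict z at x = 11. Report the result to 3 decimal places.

Compute the Gram sums: Σx·x = 174, Σx·x^2 = 1196, Σx^2·x^2 = 9750.
Moment sums: Σx·z = -4119, Σx^2·z = -32925.
Normal equations: [[174, 1196]; [1196, 9750]]·[a, b]ᵀ = [-4119, -32925]ᵀ.
Determinant 174·9750 − 1196² = 266084.
a = ((-4119)·9750 − 1196·(-32925))/266084 = -30075/10234; b = (174·(-32925) − 1196·(-4119))/266084 = -401313/133042.
At x = 11: ẑ = (-30075/10234)·(11) + (-401313/133042)·(121) = -26429799/66521.

ẑ = -397.315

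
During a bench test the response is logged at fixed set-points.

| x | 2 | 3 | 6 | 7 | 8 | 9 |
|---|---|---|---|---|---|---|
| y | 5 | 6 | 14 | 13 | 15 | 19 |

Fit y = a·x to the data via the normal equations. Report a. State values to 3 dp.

a = 2.033

AᵀA·[a]ᵀ = Aᵀy reads: 243·a = 494.
(Σx·x = 243, Σx·y = 494.)
a = 494/243 = 2.03292.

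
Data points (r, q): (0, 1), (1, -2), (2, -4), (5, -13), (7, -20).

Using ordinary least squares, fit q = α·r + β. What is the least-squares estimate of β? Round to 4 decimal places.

β = 1.3118

Compute the Gram sums: Σr·r = 79, Σr = 15, Σ1 = 5.
For Xᵀq: Σr·q = -215, Σq = -38.
XᵀX·[α, β]ᵀ = Xᵀq becomes [[79, 15]; [15, 5]]·[α, β]ᵀ = [-215, -38]ᵀ.
det = 79·5 − 15² = 170.
α = ((-215)·5 − 15·(-38))/170 = -101/34; β = (79·(-38) − 15·(-215))/170 = 223/170.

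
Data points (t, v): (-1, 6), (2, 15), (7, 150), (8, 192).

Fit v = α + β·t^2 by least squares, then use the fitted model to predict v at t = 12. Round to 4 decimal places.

Compute the Gram sums: Σ1 = 4, Σt^2 = 118, Σt^2·t^2 = 6514.
Moment sums: Σv = 363, Σt^2·v = 19704.
Eliminating β: 6514·(row 1) − 118·(row 2) gives 12132·α = 6514·363 − 118·19704 = 39510, so α = 2195/674.
Then β = (19704 − 118·(2195/674))/6514 = 1999/674.
At t = 12: v̂ = (2195/674)·(1) + (1999/674)·(144) = 290051/674.

v̂ = 430.3427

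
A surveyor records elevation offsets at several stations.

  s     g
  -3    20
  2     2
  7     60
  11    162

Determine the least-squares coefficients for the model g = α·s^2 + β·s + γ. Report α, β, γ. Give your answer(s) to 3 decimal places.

α = 1.531, β = -2.110, γ = -0.055

With design matrix A, AᵀA = [[17139, 1655, 183]; [1655, 183, 17]; [183, 17, 4]] and Aᵀg = [22730, 2146, 244]ᵀ.
Row-reducing yields α = 12327/8054, β = -16993/8054, γ = -223/4027.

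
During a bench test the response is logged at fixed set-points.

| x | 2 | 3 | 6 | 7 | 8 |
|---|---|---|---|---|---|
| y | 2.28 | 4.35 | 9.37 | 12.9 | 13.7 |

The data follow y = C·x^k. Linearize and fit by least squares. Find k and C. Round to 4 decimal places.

Taking logs, ln y = k·ln x + ln C, so regress ln y on ln x.
Σln x = 7.6089, Σ(ln x)² = 13.0084, Σln y = 9.7065, Σln x·ln y = 16.6144.
Equations: 13.0084·k + 7.6089·ln C = 16.6144;  7.6089·k + 5·ln C = 9.7065.
Slope k = (n·Σln x·ln y − Σln x·Σln y)/(n·Σ(ln x)² − (Σln x)²) = (5·16.6144 − 7.6089·9.7065)/7.1473 = 1.28950; ln C = (Σln y − k·Σln x)/n = -0.02102, so C = exp(-0.02102) = 0.97920.

k = 1.2895, C = 0.9792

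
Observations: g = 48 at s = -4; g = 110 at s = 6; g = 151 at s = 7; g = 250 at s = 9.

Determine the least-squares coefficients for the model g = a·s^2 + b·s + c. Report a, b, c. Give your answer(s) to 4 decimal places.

a = 3.1068, b = 0.0122, c = -1.6658

The normal system XᵀX·[a, b, c]ᵀ = Xᵀg is [[10514, 1224, 182]; [1224, 182, 18]; [182, 18, 4]]·[a, b, c]ᵀ = [32377, 3775, 559]ᵀ.
Solving the 3×3 system (Gaussian elimination) gives a = 191095/61508, b = 751/61508, c = -102459/61508.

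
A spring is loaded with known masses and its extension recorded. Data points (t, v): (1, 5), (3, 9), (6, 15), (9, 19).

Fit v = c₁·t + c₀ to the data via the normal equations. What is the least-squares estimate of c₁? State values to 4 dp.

Sums needed: Σt·t = 127, Σt = 19, Σ1 = 4.
Moment sums: Σt·v = 293, Σv = 48.
det = 127·4 − 19² = 147.
c₁ = (293·4 − 19·48)/147 = 260/147; c₀ = (127·48 − 19·293)/147 = 529/147.

c₁ = 1.7687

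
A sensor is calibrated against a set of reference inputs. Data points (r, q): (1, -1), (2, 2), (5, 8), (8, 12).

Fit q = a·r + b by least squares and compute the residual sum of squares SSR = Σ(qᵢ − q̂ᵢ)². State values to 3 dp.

SSR = 1.917

Normal-equation sums: Σr·r = 94, Σr = 16, Σ1 = 4.
And Σr·q = 139, Σq = 21.
MᵀM·[a, b]ᵀ = Mᵀq becomes [[94, 16]; [16, 4]]·[a, b]ᵀ = [139, 21]ᵀ.
Eliminating b: 4·(row 1) − 16·(row 2) gives 120·a = 4·139 − 16·21 = 220, so a = 11/6.
Then b = (21 − 16·(11/6))/4 = -25/12.
Residuals: -3/4, 5/12, 11/12, -7/12; SSR = 23/12.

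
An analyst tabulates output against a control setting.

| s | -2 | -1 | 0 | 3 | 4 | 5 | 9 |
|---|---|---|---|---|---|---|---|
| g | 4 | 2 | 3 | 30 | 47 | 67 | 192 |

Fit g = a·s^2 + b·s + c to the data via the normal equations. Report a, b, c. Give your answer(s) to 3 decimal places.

a = 1.996, b = 3.049, c = 2.663

Normal-equation sums: Σs^2·s^2 = 7540, Σs^2·s = 936, Σs^2 = 136, Σs·s = 136, Σs = 18, Σ1 = 7.
And Σs^2·g = 18267, Σs·g = 2331, Σg = 345.
MᵀM·[a, b, c]ᵀ = Mᵀg becomes [[7540, 936, 136]; [936, 136, 18]; [136, 18, 7]]·[a, b, c]ᵀ = [18267, 2331, 345]ᵀ.
Solving the 3×3 system (Gaussian elimination) gives a = 15913/7972, b = 24309/7972, c = 10615/3986.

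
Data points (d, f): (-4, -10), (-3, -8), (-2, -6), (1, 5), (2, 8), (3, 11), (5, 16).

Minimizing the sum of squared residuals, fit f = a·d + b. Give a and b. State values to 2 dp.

a = 3.05, b = 1.42

The normal system XᵀX·[a, b]ᵀ = Xᵀf is [[68, 2]; [2, 7]]·[a, b]ᵀ = [210, 16]ᵀ.
det = 68·7 − 2² = 472.
a = (210·7 − 2·16)/472 = 719/236; b = (68·16 − 2·210)/472 = 167/118.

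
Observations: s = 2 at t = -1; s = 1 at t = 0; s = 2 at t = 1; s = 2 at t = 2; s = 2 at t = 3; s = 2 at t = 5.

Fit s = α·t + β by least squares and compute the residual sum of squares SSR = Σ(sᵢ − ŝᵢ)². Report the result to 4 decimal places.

Forming XᵀX = [[40, 10]; [10, 6]] and Xᵀs = [20, 11]ᵀ gives XᵀX·[α, β]ᵀ = Xᵀs.
Eliminating β: 6·(row 1) − 10·(row 2) gives 140·α = 6·20 − 10·11 = 10, so α = 1/14.
Then β = (11 − 10·(1/14))/6 = 12/7.
Residuals: 5/14, -5/7, 3/14, 1/7, 1/14, -1/14; SSR = 5/7.

SSR = 0.7143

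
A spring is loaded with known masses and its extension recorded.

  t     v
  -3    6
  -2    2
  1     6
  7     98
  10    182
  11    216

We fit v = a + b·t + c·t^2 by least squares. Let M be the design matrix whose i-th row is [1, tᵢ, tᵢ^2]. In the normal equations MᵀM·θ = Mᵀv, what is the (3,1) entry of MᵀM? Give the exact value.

Row 3 ↔ basis t^2, column 1 ↔ basis 1, so (MᵀM)_{3,1} = Σᵢ t^2 = (9)·(1) + (4)·(1) + (1)·(1) + (49)·(1) + (100)·(1) + (121)·(1) = 284.

284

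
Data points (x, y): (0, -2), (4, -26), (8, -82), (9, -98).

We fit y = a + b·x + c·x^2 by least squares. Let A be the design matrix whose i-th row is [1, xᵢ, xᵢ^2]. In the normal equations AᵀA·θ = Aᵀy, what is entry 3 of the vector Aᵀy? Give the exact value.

Entry 3 ↔ basis x^2, so (Aᵀy)_{3} = Σᵢ (x^2)·yᵢ = (0)·(-2) + (16)·(-26) + (64)·(-82) + (81)·(-98) = -13602.

-13602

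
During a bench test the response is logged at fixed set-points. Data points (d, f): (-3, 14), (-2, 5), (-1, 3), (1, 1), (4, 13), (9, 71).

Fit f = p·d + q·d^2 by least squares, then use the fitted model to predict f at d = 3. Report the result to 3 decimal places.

f̂ = 5.684

The normal equations are: 112·p + 758·q = 637;  758·p + 6916·q = 6109.
Eliminating q: 6916·(row 1) − 758·(row 2) gives 200028·p = 6916·637 − 758·6109 = -225130, so p = -112565/100014.
Then q = (6109 − 758·(-112565/100014))/6916 = 100681/100014.
At d = 3: f̂ = (-112565/100014)·(3) + (100681/100014)·(9) = 449/79.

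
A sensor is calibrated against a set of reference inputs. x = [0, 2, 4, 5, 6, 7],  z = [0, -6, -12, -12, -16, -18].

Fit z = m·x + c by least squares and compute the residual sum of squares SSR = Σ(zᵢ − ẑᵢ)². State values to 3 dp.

SSR = 3.804

Compute the Gram sums: Σx·x = 130, Σx = 24, Σ1 = 6.
Right-hand side: Σx·z = -342, Σz = -64.
So MᵀM·[m, c]ᵀ = Mᵀz: [[130, 24]; [24, 6]]·[m, c]ᵀ = [-342, -64]ᵀ.
Eliminating c: 6·(row 1) − 24·(row 2) gives 204·m = 6·(-342) − 24·(-64) = -516, so m = -43/17.
Then c = ((-64) − 24·(-43/17))/6 = -28/51.
Residuals: 28/51, -20/51, -4/3, 61/51, -14/51, 13/51; SSR = 194/51.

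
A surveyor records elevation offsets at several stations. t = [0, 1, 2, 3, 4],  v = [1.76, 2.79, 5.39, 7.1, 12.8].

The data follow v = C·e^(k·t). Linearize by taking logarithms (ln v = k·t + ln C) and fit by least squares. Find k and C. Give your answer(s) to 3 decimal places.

k = 0.490, C = 1.780

With ln vᵢ as the transformed response and tᵢ as the regressor:
Σt = 10.0000, Σ(t)² = 30.0000, Σln v = 7.7854, Σt·ln v = 20.4732.
Normal system: [[30.0000, 10.0000]; [10.0000, 5]]·[k, ln C]ᵀ = [20.4732, 7.7854]ᵀ.
Slope k = (n·Σt·ln v − Σt·Σln v)/(n·Σ(t)² − (Σt)²) = (5·20.4732 − 10.0000·7.7854)/50.0000 = 0.49023; ln C = (Σln v − k·Σt)/n = 0.57662, so C = exp(0.57662) = 1.78002.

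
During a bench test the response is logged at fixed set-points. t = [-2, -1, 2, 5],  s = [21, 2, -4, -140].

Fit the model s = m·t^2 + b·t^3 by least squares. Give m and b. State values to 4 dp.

m = 2.0846, b = -1.5370

From the data, Σt^2·t^2 = 658, Σt^2·t^3 = 3124, Σt^3·t^3 = 15754.
For Xᵀs: Σt^2·s = -3430, Σt^3·s = -17702.
XᵀX·[m, b]ᵀ = Xᵀs becomes [[658, 3124]; [3124, 15754]]·[m, b]ᵀ = [-3430, -17702]ᵀ.
Determinant 658·15754 − 3124² = 606756.
m = ((-3430)·15754 − 3124·(-17702))/606756 = 316207/151689; b = (658·(-17702) − 3124·(-3430))/606756 = -233149/151689.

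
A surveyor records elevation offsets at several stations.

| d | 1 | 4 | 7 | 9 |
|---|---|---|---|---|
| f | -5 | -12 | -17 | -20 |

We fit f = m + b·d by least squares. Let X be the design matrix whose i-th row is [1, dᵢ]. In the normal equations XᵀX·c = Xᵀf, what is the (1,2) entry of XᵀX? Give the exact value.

Row 1 ↔ basis 1, column 2 ↔ basis d, so (XᵀX)_{1,2} = Σᵢ d = (1)·(1) + (1)·(4) + (1)·(7) + (1)·(9) = 21.

21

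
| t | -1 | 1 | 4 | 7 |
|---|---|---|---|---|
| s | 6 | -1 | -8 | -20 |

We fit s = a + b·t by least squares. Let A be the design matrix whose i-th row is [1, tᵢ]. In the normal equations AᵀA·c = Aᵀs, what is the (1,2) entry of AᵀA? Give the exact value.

Row 1 ↔ basis 1, column 2 ↔ basis t, so (AᵀA)_{1,2} = Σᵢ t = (1)·(-1) + (1)·(1) + (1)·(4) + (1)·(7) = 11.

11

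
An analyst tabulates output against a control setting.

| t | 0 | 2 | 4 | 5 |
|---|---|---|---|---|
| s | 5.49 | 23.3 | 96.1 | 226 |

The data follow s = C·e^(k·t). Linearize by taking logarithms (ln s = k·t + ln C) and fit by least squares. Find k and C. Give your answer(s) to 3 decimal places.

k = 0.736, C = 5.392

Let Y = ln s. Fitting Y = k·t + ln C by least squares:
Σt = 11.0000, Σ(t)² = 45.0000, Σln s = 14.8373, Σt·ln s = 51.6611.
Equations: 45.0000·k + 11.0000·ln C = 51.6611;  11.0000·k + 4·ln C = 14.8373.
Δ = 45.0000·4 − (11.0000)² = 59.0000; k = (51.6611·4 − 11.0000·14.8373)/59.0000 = 0.73617, ln C = (45.0000·14.8373 − 11.0000·51.6611)/59.0000 = 1.68485, so C = exp(1.68485) = 5.39165.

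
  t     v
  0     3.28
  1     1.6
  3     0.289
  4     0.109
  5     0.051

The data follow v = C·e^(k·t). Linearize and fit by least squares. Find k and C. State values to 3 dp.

k = -0.848, C = 3.487

Let Y = ln v. Fitting Y = k·t + ln C by least squares:
AᵀA = [[51.0000, 13.0000]; [13.0000, 5]], rhs = [-26.9993, -4.7758]ᵀ  (here Σt = 13.0000, Σ(t)² = 51.0000, Σln v = -4.7758, Σt·ln v = -26.9993).
Δ = 51.0000·5 − (13.0000)² = 86.0000; k = (-26.9993·5 − 13.0000·-4.7758)/86.0000 = -0.84780, ln C = (51.0000·-4.7758 − 13.0000·-26.9993)/86.0000 = 1.24911, so C = exp(1.24911) = 3.48724.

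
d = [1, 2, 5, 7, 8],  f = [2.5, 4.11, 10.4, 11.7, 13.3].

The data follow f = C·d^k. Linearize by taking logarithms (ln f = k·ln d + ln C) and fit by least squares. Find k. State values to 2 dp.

k = 0.82

With ln fᵢ as the transformed response and ln dᵢ as the regressor:
Over the data: Σln d = 6.3279, Σ(ln d)² = 11.1814, Σln f = 9.7189, Σln d·ln f = 14.9159.
Normal system: [[11.1814, 6.3279]; [6.3279, 5]]·[k, ln C]ᵀ = [14.9159, 9.7189]ᵀ.
Δ = 11.1814·5 − (6.3279)² = 15.8642; k = (14.9159·5 − 6.3279·9.7189)/15.8642 = 0.82446, ln C = (11.1814·9.7189 − 6.3279·14.9159)/15.8642 = 0.90035.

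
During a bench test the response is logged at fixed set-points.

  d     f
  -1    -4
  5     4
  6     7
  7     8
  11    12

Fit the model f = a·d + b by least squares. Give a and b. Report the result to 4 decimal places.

With design matrix A, AᵀA = [[232, 28]; [28, 5]] and Aᵀf = [254, 27]ᵀ.
Eliminating b: 5·(row 1) − 28·(row 2) gives 376·a = 5·254 − 28·27 = 514, so a = 257/188.
Then b = (27 − 28·(257/188))/5 = -106/47.

a = 1.3670, b = -2.2553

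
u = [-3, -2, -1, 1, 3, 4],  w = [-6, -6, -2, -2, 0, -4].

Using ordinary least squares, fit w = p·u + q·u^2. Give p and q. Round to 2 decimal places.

The normal system AᵀA·[p, q]ᵀ = Aᵀw is [[40, 56]; [56, 436]]·[p, q]ᵀ = [14, -146]ᵀ.
Δ = 40·436 − 56² = 14304.
p = (14·436 − 56·(-146))/14304 = 595/596; q = (40·(-146) − 56·14)/14304 = -69/149.

p = 1.00, q = -0.46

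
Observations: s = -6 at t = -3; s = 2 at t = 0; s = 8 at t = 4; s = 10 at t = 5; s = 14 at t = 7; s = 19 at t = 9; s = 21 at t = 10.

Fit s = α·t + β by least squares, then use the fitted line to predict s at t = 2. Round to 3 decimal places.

ŝ = 4.558

Compute the Gram sums: Σt·t = 280, Σt = 32, Σ1 = 7.
Moment sums: Σt·s = 579, Σs = 68.
So MᵀM·[α, β]ᵀ = Mᵀs: [[280, 32]; [32, 7]]·[α, β]ᵀ = [579, 68]ᵀ.
det = 280·7 − 32² = 936.
α = (579·7 − 32·68)/936 = 1877/936; β = (280·68 − 32·579)/936 = 64/117.
At t = 2: ŝ = (1877/936)·(2) + (64/117)·(1) = 237/52.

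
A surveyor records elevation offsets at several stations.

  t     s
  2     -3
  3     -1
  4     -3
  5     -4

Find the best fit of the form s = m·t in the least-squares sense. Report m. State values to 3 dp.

m = -0.759

Sums needed: Σt·t = 54.
And Σt·s = -41.
So XᵀX·[m]ᵀ = Xᵀs: [[54]]·[m]ᵀ = [-41]ᵀ.
m = (-41)/54 = -0.759259.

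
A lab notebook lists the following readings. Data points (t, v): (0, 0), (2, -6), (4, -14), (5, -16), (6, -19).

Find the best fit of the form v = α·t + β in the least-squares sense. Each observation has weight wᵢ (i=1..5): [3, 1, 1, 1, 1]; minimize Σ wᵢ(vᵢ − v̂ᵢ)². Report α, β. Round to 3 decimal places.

Normal-equation sums: Σwᵢ·t·t = 81, Σwᵢ·t = 17, Σwᵢ·1 = 7.
Moment sums: Σwᵢ·t·v = -262, Σwᵢ·v = -55.
Eliminating β: 7·(row 1) − 17·(row 2) gives 278·α = 7·(-262) − 17·(-55) = -899, so α = -899/278.
Then β = ((-55) − 17·(-899/278))/7 = -1/278.

α = -3.234, β = -0.004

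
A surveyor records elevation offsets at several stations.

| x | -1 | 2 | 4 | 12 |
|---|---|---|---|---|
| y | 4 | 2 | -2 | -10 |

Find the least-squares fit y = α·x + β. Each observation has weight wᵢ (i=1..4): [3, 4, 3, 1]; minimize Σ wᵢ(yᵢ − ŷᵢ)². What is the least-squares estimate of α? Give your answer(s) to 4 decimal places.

From the data, Σwᵢ·x·x = 211, Σwᵢ·x = 29, Σwᵢ·1 = 11.
Right-hand side: Σwᵢ·x·y = -140, Σwᵢ·y = 4.
Δ = 211·11 − 29² = 1480.
α = ((-140)·11 − 29·4)/1480 = -207/185; β = (211·4 − 29·(-140))/1480 = 613/185.

α = -1.1189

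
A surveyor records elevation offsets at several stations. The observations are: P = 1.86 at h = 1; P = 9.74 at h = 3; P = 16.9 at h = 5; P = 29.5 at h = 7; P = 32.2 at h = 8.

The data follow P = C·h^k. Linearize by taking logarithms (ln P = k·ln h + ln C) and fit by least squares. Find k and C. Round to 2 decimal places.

k = 1.38, C = 1.93

With ln Pᵢ as the transformed response and ln hᵢ as the regressor:
Σln h = 6.7334, Σ(ln h)² = 11.9079, Σln P = 12.5805, Σln h·ln P = 20.8566.
Equations: 11.9079·k + 6.7334·ln C = 20.8566;  6.7334·k + 5·ln C = 12.5805.
Solving (det = 14.2007): k = 1.37833, ln C = 0.65992, so C = exp(0.65992) = 1.93464.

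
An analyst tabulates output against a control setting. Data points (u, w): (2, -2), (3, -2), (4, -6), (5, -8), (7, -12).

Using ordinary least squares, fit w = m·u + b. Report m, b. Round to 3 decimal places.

m = -2.162, b = 3.081

From the data, Σu·u = 103, Σu = 21, Σ1 = 5.
Moment sums: Σu·w = -158, Σw = -30.
Normal equations: [[103, 21]; [21, 5]]·[m, b]ᵀ = [-158, -30]ᵀ.
Determinant 103·5 − 21² = 74.
m = ((-158)·5 − 21·(-30))/74 = -80/37; b = (103·(-30) − 21·(-158))/74 = 114/37.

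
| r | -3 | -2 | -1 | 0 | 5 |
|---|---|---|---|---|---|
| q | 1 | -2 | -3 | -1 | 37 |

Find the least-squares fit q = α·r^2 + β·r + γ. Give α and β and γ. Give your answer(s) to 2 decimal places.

Entries of MᵀM: Σr^2·r^2 = 723, Σr^2·r = 89, Σr^2 = 39, Σr·r = 39, Σr = -1, Σ1 = 5.
For Mᵀq: Σr^2·q = 923, Σr·q = 189, Σq = 32.
Normal equations: [[723, 89, 39]; [89, 39, -1]; [39, -1, 5]]·[α, β, γ]ᵀ = [923, 189, 32]ᵀ.
Inverting the 3×3 Gram matrix, [α, β, γ]ᵀ = [18033/17198, 41621/17198, -11133/8599]ᵀ.

α = 1.05, β = 2.42, γ = -1.29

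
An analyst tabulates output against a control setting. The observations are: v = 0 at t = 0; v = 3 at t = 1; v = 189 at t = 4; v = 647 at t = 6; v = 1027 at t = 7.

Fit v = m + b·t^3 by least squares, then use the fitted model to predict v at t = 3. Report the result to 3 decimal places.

Setting ∂/∂m … = 0 gives: 5·m + 624·b = 1866;  624·m + 168402·b = 504112.
(Σ1 = 5, Σt^3 = 624, Σt^3·t^3 = 168402, Σv = 1866, Σt^3·v = 504112.)
Eliminating b: 168402·(row 1) − 624·(row 2) gives 452634·m = 168402·1866 − 624·504112 = -327756, so m = -4202/5803.
Then b = (504112 − 624·(-4202/5803))/168402 = 678088/226317.
At t = 3: v̂ = (-4202/5803)·(1) + (678088/226317)·(27) = 6048166/75439.

v̂ = 80.173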